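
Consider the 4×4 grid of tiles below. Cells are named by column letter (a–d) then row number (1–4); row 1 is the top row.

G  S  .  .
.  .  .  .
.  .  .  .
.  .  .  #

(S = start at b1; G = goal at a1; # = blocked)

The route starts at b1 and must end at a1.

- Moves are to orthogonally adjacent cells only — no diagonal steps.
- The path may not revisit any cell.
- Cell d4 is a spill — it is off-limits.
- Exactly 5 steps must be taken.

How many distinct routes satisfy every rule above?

2

Need simple routes of exactly 5 moves from b1 to a1 (Manhattan distance 1, so 2 moves are spent on a detour and 2 undoing it).
Enumerating: b1 b2 b3 a3 a2 a1 | b1 c1 c2 b2 a2 a1.
That gives 2 routes.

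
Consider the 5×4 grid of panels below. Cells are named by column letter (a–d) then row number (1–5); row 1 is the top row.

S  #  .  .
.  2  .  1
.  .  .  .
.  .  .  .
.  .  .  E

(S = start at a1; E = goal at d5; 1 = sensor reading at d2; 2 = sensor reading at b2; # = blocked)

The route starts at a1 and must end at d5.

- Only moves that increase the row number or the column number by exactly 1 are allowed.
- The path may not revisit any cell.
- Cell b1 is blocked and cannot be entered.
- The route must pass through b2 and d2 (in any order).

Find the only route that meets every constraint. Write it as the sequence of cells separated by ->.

a1 -> a2 -> b2 -> c2 -> d2 -> d3 -> d4 -> d5

Moves only go right or down, so the column and row indices never decrease.
Route from a1: down to a2, 3× right (reaching d2), 3× down (reaching d5) — 7 moves in all.
Check: all required cells visited.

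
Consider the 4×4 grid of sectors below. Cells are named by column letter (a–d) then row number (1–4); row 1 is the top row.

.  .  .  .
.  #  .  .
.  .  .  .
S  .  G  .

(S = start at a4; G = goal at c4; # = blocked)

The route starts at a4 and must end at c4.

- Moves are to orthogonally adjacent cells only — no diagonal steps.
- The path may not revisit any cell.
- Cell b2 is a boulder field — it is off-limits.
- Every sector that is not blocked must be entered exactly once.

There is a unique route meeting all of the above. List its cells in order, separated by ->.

a4 -> b4 -> b3 -> a3 -> a2 -> a1 -> b1 -> c1 -> d1 -> d2 -> c2 -> c3 -> d3 -> d4 -> c4

Need to visit all 15 open cells exactly once, starting at a4 and ending at c4.
Route from a4: right 1 to b4, up 1 to b3, left 1 to a3, up 2 to a1, right 3 to d1, down 1 to d2, left 1 to c2, down 1 to c3, right 1 to d3, down 1 to d4, left 1 to c4 — 14 moves in all.
Check: all 15 open cells covered.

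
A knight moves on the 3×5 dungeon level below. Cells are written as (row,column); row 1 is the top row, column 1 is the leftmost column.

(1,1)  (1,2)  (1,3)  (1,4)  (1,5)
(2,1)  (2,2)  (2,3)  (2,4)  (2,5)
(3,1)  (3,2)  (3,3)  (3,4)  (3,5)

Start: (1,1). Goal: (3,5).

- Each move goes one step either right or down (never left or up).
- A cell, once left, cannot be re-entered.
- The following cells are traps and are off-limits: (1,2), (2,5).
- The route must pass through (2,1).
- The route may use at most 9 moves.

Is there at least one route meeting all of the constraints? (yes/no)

yes

One route that works: (1,1) → (2,1) → (3,1) → (3,2) → (3,3) → (3,4) → (3,5).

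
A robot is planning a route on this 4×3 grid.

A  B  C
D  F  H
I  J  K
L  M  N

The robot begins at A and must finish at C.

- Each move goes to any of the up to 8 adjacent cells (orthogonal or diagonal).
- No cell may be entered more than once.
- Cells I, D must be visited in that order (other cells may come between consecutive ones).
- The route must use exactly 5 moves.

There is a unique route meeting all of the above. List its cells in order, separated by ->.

The waypoints must appear in the order I, D, with no cell reused.
Route from A: down-right 1 to F, down-left 1 to I, up 1 to D, up-right 1 to B, right 1 to C — 5 moves in all.
Check: order respected (I at step 2, D at step 3); 5 moves as required.

A -> F -> I -> D -> B -> C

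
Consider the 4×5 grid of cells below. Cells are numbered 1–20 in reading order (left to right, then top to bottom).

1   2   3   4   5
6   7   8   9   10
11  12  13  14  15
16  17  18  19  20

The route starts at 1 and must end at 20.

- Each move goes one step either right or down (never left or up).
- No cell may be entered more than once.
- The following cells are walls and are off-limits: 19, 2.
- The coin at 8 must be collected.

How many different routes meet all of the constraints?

A right/down-only route from 1 to 20 makes exactly 3 down-moves and 4 right-moves in some order.
With no other constraints that would be C(7,3) = 35 routes.
Split at 8 and multiply the segment counts (each segment already excludes blocked cells): 1→8: 1; 8→20: 3; product = 3.
That gives 3 routes.

3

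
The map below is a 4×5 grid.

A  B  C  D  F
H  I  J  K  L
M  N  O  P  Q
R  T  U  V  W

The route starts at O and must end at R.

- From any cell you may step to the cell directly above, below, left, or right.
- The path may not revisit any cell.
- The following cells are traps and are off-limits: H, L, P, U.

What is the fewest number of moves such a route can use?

The Manhattan distance from O to R is |3−4| + |3−1| = 3, so at least 3 moves are needed.
A route of 3 moves achieves this: O → N → T → R.
Since 3 matches the lower bound, it is optimal.

3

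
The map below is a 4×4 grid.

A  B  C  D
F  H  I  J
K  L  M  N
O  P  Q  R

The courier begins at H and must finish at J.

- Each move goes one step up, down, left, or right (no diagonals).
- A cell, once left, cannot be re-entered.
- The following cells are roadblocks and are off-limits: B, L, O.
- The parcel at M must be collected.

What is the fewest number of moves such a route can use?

Any route passes through M somewhere between H and J. Summing Manhattan distances along the two legs (H → M → J) gives a lower bound of 2 + 2 = 4 moves.
A route of 4 moves achieves this: H → I → M → N → J.
Since 4 matches the lower bound, it is optimal.

4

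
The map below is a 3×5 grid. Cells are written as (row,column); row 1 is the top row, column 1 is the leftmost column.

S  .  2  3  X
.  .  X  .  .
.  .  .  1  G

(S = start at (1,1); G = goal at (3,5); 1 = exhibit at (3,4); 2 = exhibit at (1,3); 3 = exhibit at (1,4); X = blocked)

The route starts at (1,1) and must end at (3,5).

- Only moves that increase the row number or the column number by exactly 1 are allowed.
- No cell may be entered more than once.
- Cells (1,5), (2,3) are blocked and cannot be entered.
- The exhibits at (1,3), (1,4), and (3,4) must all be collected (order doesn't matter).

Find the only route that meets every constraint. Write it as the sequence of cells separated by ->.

(1,1) -> (1,2) -> (1,3) -> (1,4) -> (2,4) -> (3,4) -> (3,5)

Moves only go right or down, so the column and row indices never decrease.
Route from (1,1): right 3 to (1,4), down 2 to (3,4), right 1 to (3,5) — 6 moves in all.
Check: all required cells visited.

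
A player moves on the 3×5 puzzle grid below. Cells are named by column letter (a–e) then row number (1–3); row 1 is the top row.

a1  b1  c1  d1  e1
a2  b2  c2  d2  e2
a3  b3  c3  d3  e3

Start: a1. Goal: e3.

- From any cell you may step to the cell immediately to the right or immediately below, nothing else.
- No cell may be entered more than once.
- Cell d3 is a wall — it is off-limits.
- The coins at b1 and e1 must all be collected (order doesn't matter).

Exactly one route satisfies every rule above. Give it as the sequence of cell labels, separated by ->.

Moves only go right or down, so the column and row indices never decrease.
Route from a1: right 4 to e1, down 2 to e3 — 6 moves in all.
Check: all required cells visited.

a1 -> b1 -> c1 -> d1 -> e1 -> e2 -> e3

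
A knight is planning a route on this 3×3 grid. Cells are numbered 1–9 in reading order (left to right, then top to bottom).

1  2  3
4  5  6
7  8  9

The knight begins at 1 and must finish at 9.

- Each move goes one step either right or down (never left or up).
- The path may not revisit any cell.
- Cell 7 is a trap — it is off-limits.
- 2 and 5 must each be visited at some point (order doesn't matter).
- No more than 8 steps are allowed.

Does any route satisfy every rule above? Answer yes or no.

yes

One route that works: 1 → 2 → 5 → 8 → 9.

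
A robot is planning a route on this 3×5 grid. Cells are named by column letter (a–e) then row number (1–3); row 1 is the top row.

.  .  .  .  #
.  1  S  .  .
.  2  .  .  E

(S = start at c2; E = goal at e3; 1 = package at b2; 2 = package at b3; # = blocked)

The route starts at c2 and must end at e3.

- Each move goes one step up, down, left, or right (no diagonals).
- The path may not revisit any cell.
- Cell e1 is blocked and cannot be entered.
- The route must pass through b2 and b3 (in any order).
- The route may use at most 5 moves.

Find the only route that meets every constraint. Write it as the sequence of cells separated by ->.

c2 -> b2 -> b3 -> c3 -> d3 -> e3

The budget equals the shortest possible length, so every move has to be on a shortest route through the required cells.
Route from c2: left 1 to b2, down 1 to b3, right 3 to e3 — 5 moves in all.
Check: all required cells visited; 5 ≤ 5 moves.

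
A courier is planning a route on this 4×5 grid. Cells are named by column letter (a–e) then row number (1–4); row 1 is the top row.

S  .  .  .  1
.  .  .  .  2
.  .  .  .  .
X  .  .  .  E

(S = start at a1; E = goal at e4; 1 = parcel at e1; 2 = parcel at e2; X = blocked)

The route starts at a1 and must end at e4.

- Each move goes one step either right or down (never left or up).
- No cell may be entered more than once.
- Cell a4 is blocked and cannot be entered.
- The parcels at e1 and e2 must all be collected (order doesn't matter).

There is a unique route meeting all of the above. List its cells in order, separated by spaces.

Moves only go right or down, so the column and row indices never decrease.
Route from a1: right 4 to e1, down 3 to e4 — 7 moves in all.
Check: all required cells visited.

a1 b1 c1 d1 e1 e2 e3 e4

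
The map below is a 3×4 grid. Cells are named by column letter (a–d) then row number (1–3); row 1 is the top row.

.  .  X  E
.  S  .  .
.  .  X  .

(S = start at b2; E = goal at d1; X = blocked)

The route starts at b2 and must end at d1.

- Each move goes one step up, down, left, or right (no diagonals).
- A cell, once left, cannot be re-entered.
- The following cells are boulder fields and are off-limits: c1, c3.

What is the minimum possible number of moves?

3

The Manhattan distance from b2 to d1 is |2−1| + |2−4| = 3, so at least 3 moves are needed.
A route of 3 moves achieves this: b2 → c2 → d2 → d1.
Since 3 matches the lower bound, it is optimal.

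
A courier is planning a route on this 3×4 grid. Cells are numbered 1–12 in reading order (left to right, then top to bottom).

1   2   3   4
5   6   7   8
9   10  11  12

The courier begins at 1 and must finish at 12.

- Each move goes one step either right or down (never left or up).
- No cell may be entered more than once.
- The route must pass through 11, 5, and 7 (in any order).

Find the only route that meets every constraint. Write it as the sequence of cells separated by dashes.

Moves only go right or down, so the column and row indices never decrease.
Route from 1: down to 5, 2× right (reaching 7), down to 11, right to 12 — 5 moves in all.
Check: all required cells visited.

1 - 5 - 6 - 7 - 11 - 12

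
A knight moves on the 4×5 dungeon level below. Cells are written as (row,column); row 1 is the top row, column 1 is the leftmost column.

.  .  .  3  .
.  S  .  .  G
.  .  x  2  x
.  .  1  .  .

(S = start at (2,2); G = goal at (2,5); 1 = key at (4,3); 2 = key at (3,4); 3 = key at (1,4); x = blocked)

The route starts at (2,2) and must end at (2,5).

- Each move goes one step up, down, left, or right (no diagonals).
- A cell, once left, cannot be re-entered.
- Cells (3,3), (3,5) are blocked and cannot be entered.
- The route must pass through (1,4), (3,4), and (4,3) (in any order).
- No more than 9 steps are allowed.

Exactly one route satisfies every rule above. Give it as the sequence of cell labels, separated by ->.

Any route must reach (1,4), (3,4), and (4,3) and still end at (2,5) within 9 moves, so the order of the required stops is forced.
Route from (2,2): down 2 to (4,2), right 2 to (4,4), up 3 to (1,4), right 1 to (1,5), down 1 to (2,5) — 9 moves in all.
Check: all required cells visited; 9 ≤ 9 moves.

(2,2) -> (3,2) -> (4,2) -> (4,3) -> (4,4) -> (3,4) -> (2,4) -> (1,4) -> (1,5) -> (2,5)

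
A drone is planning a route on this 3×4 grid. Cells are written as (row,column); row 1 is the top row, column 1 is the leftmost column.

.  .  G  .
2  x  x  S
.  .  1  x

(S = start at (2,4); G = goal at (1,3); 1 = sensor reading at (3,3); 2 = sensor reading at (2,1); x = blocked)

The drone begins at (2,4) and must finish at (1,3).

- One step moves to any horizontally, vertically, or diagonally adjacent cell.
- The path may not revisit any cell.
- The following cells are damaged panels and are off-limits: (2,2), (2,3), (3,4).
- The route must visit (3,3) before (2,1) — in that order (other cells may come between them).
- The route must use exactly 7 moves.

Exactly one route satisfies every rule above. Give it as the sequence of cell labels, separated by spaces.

(2,4) (3,3) (3,2) (3,1) (2,1) (1,1) (1,2) (1,3)

The waypoints must appear in the order (3,3), (2,1), with no cell reused.
Route from (2,4): down-left 1 to (3,3), left 2 to (3,1), up 2 to (1,1), right 2 to (1,3) — 7 moves in all.
Check: order respected (1 at step 1, 2 at step 4); 7 moves as required.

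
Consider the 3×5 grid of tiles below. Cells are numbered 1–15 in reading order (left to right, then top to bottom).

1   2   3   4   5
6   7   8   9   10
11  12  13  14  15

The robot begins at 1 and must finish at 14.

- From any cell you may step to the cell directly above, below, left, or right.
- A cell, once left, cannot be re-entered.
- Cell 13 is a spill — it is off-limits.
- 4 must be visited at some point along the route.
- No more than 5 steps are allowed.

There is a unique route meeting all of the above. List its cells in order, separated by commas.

1, 2, 3, 4, 9, 14

Any route must reach 4 and still end at 14 within 5 moves, so the order of the required stops is forced.
Route from 1: 3× right (reaching 4), 2× down (reaching 14) — 5 moves in all.
Check: all required cells visited; 5 ≤ 5 moves.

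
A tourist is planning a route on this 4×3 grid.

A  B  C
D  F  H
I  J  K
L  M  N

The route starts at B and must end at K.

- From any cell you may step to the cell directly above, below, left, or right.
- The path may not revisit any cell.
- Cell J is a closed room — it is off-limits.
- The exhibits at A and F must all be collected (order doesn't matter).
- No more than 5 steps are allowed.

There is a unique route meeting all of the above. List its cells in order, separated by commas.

B, A, D, F, H, K

The 5-move cap with required stops at A, F leaves no slack for detours.
Route from B: left 1 to A, down 1 to D, right 2 to H, down 1 to K — 5 moves in all.
Check: all required cells visited; 5 ≤ 5 moves.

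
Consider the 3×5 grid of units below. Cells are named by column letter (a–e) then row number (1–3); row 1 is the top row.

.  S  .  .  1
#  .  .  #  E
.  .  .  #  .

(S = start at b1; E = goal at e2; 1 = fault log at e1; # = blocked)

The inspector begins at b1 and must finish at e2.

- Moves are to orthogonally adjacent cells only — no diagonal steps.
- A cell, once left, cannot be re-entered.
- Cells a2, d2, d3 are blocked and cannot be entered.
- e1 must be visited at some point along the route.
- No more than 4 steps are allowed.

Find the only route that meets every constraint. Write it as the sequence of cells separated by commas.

b1, c1, d1, e1, e2

The 4-move cap with required stops at e1 leaves no slack for detours.
Route from b1: right 3 to e1, down 1 to e2 — 4 moves in all.
Check: all required cells visited; 4 ≤ 4 moves.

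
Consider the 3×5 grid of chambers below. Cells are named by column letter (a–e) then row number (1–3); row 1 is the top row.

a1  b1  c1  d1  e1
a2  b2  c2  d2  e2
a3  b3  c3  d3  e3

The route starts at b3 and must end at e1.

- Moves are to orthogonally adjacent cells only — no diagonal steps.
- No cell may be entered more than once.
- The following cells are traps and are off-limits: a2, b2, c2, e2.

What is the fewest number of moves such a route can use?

5

The Manhattan distance from b3 to e1 is |3−1| + |2−5| = 5, so at least 5 moves are needed.
A route of 5 moves achieves this: b3 → c3 → d3 → d2 → d1 → e1.
Since 5 matches the lower bound, it is optimal.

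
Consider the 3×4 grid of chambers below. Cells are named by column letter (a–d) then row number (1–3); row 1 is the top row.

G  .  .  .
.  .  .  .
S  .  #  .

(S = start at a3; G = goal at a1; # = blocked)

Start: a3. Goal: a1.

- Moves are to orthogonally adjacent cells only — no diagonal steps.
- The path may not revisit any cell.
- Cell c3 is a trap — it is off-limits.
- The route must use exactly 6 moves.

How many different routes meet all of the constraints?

Need simple routes of exactly 6 moves from a3 to a1 (Manhattan distance 2, so 2 moves are spent on a detour and 2 undoing it).
Enumerating: a3 a2 b2 c2 c1 b1 a1 | a3 b3 b2 c2 c1 b1 a1.
That gives 2 routes.

2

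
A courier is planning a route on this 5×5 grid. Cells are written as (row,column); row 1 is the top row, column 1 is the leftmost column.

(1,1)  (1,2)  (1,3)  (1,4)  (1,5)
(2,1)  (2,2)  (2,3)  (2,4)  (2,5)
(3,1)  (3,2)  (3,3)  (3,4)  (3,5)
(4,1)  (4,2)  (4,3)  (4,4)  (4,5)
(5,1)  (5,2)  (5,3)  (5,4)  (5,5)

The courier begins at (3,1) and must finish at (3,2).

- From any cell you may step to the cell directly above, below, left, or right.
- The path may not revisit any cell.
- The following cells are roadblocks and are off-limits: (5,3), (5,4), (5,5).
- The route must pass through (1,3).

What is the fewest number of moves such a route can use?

Any route passes through (1,3) somewhere between (3,1) and (3,2). Summing Manhattan distances along the two legs ((3,1) → (1,3) → (3,2)) gives a lower bound of 4 + 3 = 7 moves.
A route of 7 moves achieves this: (3,1) → (2,1) → (1,1) → (1,2) → (1,3) → (2,3) → (3,3) → (3,2).
Since 7 matches the lower bound, it is optimal.

7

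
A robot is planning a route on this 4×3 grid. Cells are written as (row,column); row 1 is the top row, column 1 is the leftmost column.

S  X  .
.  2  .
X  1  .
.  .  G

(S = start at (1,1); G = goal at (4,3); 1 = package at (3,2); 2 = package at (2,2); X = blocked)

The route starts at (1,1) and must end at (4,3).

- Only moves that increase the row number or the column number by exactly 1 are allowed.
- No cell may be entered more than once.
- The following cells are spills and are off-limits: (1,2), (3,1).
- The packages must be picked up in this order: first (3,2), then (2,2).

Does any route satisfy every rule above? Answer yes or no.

(2,2) lies above (3,2), so going from (3,2) to (2,2) would need an upward move — but moves only go right/down, so (3,2) cannot be visited before (2,2).

no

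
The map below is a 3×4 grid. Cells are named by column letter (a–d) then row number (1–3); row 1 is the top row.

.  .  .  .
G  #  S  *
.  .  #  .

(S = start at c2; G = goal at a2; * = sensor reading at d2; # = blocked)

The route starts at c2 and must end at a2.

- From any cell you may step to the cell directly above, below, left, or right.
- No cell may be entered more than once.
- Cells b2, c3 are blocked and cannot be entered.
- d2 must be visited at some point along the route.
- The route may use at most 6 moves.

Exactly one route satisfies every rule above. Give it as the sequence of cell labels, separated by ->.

c2 -> d2 -> d1 -> c1 -> b1 -> a1 -> a2

The budget equals the shortest possible length, so every move has to be on a shortest route through the required cells.
Route from c2: right to d2, up to d1, 3× left (reaching a1), down to a2 — 6 moves in all.
Check: all required cells visited; 6 ≤ 6 moves.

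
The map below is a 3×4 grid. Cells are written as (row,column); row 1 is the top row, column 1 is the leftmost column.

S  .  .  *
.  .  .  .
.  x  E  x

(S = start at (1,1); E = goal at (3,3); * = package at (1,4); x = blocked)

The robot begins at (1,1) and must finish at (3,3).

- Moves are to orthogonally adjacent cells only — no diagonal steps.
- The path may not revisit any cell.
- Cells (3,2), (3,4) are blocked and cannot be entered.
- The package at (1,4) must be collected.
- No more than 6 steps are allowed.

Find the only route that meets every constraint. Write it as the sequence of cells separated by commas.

(1,1), (1,2), (1,3), (1,4), (2,4), (2,3), (3,3)

Any route must reach (1,4) and still end at (3,3) within 6 moves, so the order of the required stops is forced.
Route from (1,1): 3× right (reaching (1,4)), down to (2,4), left to (2,3), down to (3,3) — 6 moves in all.
Check: all required cells visited; 6 ≤ 6 moves.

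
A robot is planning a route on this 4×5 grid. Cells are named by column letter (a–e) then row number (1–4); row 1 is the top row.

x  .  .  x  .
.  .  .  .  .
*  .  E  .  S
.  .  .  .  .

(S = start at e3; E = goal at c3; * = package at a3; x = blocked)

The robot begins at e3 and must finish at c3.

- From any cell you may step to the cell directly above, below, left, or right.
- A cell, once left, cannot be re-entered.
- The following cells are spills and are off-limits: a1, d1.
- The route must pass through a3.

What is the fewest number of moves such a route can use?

Any route passes through a3 somewhere between e3 and c3. Summing Manhattan distances along the two legs (e3 → a3 → c3) gives a lower bound of 4 + 2 = 6 moves.
The shortest route satisfying every rule uses 8 moves: e3 → e2 → d2 → c2 → b2 → a2 → a3 → b3 → c3.
The no-revisit rule (legs can't share cells) pushes the minimum above the 6-move bound; an exhaustive check rules out every length from 6 to 7, leaving 8 as the minimum.

8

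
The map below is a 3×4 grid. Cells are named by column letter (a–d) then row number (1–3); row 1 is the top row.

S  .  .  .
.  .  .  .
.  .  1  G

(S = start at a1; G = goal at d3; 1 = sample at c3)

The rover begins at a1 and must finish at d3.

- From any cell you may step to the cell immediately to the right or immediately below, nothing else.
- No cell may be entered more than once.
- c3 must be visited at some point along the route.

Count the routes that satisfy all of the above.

A right/down-only route from a1 to d3 makes exactly 2 down-moves and 3 right-moves in some order.
With no other constraints that would be C(5,2) = 10 routes.
Split at c3 and multiply the segment counts: a1→c3: 6; c3→d3: 1; product = 6.
That gives 6 routes.

6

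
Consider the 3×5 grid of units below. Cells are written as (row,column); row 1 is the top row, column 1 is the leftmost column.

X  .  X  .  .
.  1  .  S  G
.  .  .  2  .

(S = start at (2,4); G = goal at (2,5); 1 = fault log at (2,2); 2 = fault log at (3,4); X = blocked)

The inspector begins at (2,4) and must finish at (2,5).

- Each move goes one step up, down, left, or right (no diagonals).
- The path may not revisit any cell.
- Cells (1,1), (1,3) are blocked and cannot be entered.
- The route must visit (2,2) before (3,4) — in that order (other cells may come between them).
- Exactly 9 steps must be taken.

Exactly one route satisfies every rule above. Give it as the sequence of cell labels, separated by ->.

(2,4) -> (2,3) -> (2,2) -> (2,1) -> (3,1) -> (3,2) -> (3,3) -> (3,4) -> (3,5) -> (2,5)

The waypoints must appear in the order (2,2), (3,4), with no cell reused.
Route from (2,4): left 3 to (2,1), down 1 to (3,1), right 4 to (3,5), up 1 to (2,5) — 9 moves in all.
Check: order respected (1 at step 2, 2 at step 7); 9 moves as required.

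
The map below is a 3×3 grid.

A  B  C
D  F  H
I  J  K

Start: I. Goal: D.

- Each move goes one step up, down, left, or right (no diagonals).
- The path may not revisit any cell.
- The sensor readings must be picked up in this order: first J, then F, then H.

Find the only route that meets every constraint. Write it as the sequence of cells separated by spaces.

The waypoints must appear in the order J, F, H, with no cell reused.
Route from I: right to J, up to F, right to H, up to C, 2× left (reaching A), down to D — 7 moves in all.
Check: order respected (J at step 1, F at step 2, H at step 3).

I J F H C B A D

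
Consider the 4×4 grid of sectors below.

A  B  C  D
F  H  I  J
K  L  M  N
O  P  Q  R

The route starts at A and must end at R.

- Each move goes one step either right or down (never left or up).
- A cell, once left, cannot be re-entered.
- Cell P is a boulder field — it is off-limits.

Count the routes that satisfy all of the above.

A right/down-only route from A to R makes exactly 3 down-moves and 3 right-moves in some order.
With no other constraints that would be C(6,3) = 20 routes.
Subtract routes through each blocked cell (inclusion–exclusion for overlaps): − through P: 4 → 16.
That gives 16 routes.

16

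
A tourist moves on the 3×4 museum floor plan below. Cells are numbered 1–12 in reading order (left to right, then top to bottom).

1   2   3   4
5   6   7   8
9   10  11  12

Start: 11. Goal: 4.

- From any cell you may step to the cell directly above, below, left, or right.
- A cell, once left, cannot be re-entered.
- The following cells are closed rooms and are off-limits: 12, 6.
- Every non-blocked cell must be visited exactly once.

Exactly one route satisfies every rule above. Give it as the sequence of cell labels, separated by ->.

Need to visit all 10 open cells exactly once, starting at 11 and ending at 4.
Cell 1 has only two open neighbours (5 and 2), so the path must pass straight through it: one of those is the cell it's entered from and the other is where it exits.
Route from 11: 2× left (reaching 9), 2× up (reaching 1), 2× right (reaching 3), down to 7, right to 8, up to 4 — 9 moves in all.
Check: all 10 open cells covered.

11 -> 10 -> 9 -> 5 -> 1 -> 2 -> 3 -> 7 -> 8 -> 4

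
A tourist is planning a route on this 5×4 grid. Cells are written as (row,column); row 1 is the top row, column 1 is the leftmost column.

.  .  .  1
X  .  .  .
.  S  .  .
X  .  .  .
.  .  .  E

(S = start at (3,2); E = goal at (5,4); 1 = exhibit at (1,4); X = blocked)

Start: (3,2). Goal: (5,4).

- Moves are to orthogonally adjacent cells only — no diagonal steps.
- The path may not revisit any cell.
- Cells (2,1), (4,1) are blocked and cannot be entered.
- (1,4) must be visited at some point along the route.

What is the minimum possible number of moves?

Any route passes through (1,4) somewhere between (3,2) and (5,4). Summing Manhattan distances along the two legs ((3,2) → (1,4) → (5,4)) gives a lower bound of 4 + 4 = 8 moves.
A route of 8 moves achieves this: (3,2) → (2,2) → (1,2) → (1,3) → (1,4) → (2,4) → (3,4) → (4,4) → (5,4).
Since 8 matches the lower bound, it is optimal.

8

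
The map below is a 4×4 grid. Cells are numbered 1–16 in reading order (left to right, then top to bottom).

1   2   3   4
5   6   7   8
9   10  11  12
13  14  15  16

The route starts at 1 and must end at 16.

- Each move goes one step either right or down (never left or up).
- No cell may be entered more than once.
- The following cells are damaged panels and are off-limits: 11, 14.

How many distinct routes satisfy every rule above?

4

A right/down-only route from 1 to 16 makes exactly 3 down-moves and 3 right-moves in some order.
With no other constraints that would be C(6,3) = 20 routes.
Subtract routes through each blocked cell (inclusion–exclusion for overlaps): − through 11: 12 − through 14: 4 → 4.
That gives 4 routes.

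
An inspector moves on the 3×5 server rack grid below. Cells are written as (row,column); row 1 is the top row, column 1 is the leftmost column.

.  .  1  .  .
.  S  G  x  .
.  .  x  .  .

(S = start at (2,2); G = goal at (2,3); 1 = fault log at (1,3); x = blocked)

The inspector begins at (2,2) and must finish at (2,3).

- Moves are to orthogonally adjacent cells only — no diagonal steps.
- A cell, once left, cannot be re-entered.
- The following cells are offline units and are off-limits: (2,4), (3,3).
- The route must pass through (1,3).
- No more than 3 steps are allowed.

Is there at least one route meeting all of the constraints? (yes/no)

One route that works: (2,2) → (1,2) → (1,3) → (2,3).

yes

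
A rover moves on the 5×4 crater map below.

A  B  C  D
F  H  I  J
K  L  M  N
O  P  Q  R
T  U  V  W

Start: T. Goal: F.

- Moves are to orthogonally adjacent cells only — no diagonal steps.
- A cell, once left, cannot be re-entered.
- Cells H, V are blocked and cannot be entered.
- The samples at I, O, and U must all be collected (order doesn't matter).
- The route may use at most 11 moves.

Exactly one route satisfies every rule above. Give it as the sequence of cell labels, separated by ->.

The 11-move cap with required stops at I, O, U leaves no slack for detours.
Route from T: right to U, up to P, left to O, up to K, 2× right (reaching M), 2× up (reaching C), 2× left (reaching A), down to F — 11 moves in all.
Check: all required cells visited; 11 ≤ 11 moves.

T -> U -> P -> O -> K -> L -> M -> I -> C -> B -> A -> F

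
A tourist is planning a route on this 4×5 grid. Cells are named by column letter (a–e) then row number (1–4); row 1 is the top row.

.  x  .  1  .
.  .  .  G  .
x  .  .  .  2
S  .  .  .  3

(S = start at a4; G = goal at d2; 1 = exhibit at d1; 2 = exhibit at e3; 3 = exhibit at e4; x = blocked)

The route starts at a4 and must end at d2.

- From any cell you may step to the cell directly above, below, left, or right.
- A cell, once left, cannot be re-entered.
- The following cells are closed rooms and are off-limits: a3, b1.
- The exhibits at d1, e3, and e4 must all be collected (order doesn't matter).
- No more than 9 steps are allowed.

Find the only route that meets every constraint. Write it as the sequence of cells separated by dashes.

a4 - b4 - c4 - d4 - e4 - e3 - e2 - e1 - d1 - d2

The budget equals the shortest possible length, so every move has to be on a shortest route through the required cells.
Route from a4: 4× right (reaching e4), 3× up (reaching e1), left to d1, down to d2 — 9 moves in all.
Check: all required cells visited; 9 ≤ 9 moves.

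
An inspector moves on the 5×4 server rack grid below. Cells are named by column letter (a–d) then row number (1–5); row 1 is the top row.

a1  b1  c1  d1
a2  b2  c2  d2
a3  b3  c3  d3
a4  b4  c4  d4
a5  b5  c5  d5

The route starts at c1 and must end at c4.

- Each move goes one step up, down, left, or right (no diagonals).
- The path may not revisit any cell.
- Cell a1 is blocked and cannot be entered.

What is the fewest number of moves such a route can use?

3

The Manhattan distance from c1 to c4 is |1−4| + |3−3| = 3, so at least 3 moves are needed.
A route of 3 moves achieves this: c1 → c2 → c3 → c4.
Since 3 matches the lower bound, it is optimal.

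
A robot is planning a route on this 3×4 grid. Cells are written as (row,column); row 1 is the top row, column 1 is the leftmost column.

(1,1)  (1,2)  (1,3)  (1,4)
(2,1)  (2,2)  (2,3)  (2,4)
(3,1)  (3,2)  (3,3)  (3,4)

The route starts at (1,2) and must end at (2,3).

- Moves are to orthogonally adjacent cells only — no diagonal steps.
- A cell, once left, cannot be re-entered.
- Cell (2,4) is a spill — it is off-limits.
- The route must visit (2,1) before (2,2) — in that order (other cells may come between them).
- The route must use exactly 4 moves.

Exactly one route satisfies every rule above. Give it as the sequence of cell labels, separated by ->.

(1,2) -> (1,1) -> (2,1) -> (2,2) -> (2,3)

The waypoints must appear in the order (2,1), (2,2), with no cell reused.
Route from (1,2): left 1 to (1,1), down 1 to (2,1), right 2 to (2,3) — 4 moves in all.
Check: order respected ((2,1) at step 2, (2,2) at step 3); 4 moves as required.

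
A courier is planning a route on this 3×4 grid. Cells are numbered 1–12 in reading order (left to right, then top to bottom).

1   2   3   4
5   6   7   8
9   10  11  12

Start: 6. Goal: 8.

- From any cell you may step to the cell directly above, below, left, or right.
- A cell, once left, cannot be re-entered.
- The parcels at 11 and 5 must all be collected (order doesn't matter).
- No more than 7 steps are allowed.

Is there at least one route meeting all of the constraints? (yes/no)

One route that works: 6 → 5 → 9 → 10 → 11 → 7 → 8.

yes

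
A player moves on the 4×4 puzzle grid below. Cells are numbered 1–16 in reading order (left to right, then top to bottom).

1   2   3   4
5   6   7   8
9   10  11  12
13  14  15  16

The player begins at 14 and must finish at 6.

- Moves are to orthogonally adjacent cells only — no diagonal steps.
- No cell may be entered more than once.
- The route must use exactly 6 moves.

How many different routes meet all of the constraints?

11

Need simple routes of exactly 6 moves from 14 to 6 (Manhattan distance 2, so 2 moves are spent on a detour and 2 undoing it).
Branch systematically from the start, pruning whenever the remaining move budget drops below the Manhattan distance to 6 or differs from it in parity. Grouping the completions by first move — via 10: 3; via 13: 2; via 15: 6 — and summing: 3 + 2 + 6 = 11.
That gives 11 routes.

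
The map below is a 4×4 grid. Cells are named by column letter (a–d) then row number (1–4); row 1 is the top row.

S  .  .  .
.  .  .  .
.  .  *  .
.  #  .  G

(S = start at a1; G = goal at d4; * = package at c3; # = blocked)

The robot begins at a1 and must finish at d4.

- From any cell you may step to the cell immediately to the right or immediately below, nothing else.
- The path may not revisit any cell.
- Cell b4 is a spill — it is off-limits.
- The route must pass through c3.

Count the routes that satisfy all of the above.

12

A right/down-only route from a1 to d4 makes exactly 3 down-moves and 3 right-moves in some order.
With no other constraints that would be C(6,3) = 20 routes.
Split at c3 and multiply the segment counts (each segment already excludes blocked cells): a1→c3: 6; c3→d4: 2; product = 12.
That gives 12 routes.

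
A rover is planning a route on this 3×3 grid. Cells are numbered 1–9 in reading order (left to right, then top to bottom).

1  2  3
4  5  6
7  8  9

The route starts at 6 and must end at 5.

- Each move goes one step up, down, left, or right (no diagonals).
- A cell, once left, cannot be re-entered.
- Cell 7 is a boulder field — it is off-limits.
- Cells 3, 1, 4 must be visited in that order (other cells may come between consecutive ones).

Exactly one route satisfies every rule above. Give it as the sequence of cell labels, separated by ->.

The waypoints must appear in the order 3, 1, 4, with no cell reused.
Route from 6: up 1 to 3, left 2 to 1, down 1 to 4, right 1 to 5 — 5 moves in all.
Check: order respected (3 at step 1, 1 at step 3, 4 at step 4).

6 -> 3 -> 2 -> 1 -> 4 -> 5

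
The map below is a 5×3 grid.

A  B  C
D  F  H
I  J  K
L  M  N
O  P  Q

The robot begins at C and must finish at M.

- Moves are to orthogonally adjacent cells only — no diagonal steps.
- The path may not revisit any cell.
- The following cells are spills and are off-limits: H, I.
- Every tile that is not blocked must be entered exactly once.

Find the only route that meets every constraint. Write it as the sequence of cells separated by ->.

C -> B -> A -> D -> F -> J -> K -> N -> Q -> P -> O -> L -> M

Need to visit all 13 open cells exactly once, starting at C and ending at M.
Route from C: left 2 to A, down 1 to D, right 1 to F, down 1 to J, right 1 to K, down 2 to Q, left 2 to O, up 1 to L, right 1 to M — 12 moves in all.
Check: all 13 open cells covered.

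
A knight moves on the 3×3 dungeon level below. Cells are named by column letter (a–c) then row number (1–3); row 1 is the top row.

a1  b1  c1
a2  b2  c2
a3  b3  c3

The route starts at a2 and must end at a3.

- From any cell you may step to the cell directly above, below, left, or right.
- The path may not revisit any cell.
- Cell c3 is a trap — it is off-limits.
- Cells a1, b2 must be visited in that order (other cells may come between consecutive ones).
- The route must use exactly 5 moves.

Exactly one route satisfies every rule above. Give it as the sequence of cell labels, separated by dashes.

a2 - a1 - b1 - b2 - b3 - a3

The waypoints must appear in the order a1, b2, with no cell reused.
Route from a2: up 1 to a1, right 1 to b1, down 2 to b3, left 1 to a3 — 5 moves in all.
Check: order respected (a1 at step 1, b2 at step 3); 5 moves as required.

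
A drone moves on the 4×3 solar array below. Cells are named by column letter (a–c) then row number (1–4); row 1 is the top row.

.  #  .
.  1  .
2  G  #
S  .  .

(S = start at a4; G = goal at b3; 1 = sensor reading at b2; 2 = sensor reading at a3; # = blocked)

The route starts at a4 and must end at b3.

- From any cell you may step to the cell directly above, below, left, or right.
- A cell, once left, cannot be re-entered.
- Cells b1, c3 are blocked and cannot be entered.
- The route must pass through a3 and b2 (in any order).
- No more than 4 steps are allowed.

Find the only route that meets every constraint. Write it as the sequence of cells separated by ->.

a4 -> a3 -> a2 -> b2 -> b3

Any route must reach a3 and b2 and still end at b3 within 4 moves, so the order of the required stops is forced.
Route from a4: up 2 to a2, right 1 to b2, down 1 to b3 — 4 moves in all.
Check: all required cells visited; 4 ≤ 4 moves.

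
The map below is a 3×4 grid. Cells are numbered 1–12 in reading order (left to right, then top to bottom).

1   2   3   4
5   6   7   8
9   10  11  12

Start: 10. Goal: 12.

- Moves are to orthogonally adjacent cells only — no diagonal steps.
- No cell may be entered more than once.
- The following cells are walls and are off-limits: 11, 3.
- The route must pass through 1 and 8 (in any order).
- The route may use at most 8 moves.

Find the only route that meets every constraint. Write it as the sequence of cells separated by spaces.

10 9 5 1 2 6 7 8 12

The budget equals the shortest possible length, so every move has to be on a shortest route through the required cells.
Route from 10: left 1 to 9, up 2 to 1, right 1 to 2, down 1 to 6, right 2 to 8, down 1 to 12 — 8 moves in all.
Check: all required cells visited; 8 ≤ 8 moves.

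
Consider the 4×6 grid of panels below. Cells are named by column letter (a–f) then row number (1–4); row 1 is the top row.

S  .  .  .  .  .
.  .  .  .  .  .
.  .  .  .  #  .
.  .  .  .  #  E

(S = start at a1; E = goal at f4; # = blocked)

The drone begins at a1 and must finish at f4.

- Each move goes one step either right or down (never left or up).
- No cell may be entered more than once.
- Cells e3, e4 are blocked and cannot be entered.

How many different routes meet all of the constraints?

A right/down-only route from a1 to f4 makes exactly 3 down-moves and 5 right-moves in some order.
With no other constraints that would be C(8,3) = 56 routes.
Subtract routes through each blocked cell (inclusion–exclusion for overlaps): − through e3: 30 − through e4: 35 + through e3&e4: 15 → 6.
That gives 6 routes.

6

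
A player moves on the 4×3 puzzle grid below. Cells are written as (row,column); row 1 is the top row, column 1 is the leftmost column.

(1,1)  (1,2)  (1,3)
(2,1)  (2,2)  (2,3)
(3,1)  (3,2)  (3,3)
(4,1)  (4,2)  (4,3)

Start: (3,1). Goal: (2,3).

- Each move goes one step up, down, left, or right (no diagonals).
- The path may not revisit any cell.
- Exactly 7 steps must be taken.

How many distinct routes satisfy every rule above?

Need simple routes of exactly 7 moves from (3,1) to (2,3) (Manhattan distance 3, so 2 moves are spent on a detour and 2 undoing it).
Enumerating: (3,1) (2,1) (1,1) (1,2) (2,2) (3,2) (3,3) (2,3) | (3,1) (2,1) (2,2) (3,2) (4,2) (4,3) (3,3) (2,3) | (3,1) (4,1) (4,2) (3,2) (2,2) (1,2) (1,3) (2,3) | (3,1) (4,1) (4,2) (4,3) (3,3) (3,2) (2,2) (2,3) | (3,1) (3,2) (2,2) (2,1) (1,1) (1,2) (1,3) (2,3).
That gives 5 routes.

5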